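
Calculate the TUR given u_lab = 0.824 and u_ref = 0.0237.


TUR = u_lab / u_ref
= 0.824 / 0.0237
= 34.7679

34.7679


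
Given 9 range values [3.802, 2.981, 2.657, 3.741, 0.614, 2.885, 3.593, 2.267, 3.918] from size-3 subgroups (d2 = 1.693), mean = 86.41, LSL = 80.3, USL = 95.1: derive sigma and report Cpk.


R_bar = (3.802 + 2.981 + 2.657 + 3.741 + 0.614 + 2.885 + 3.593 + 2.267 + 3.918) / 9 = 2.9397778
sigma = R_bar / d2 = 2.9397778 / 1.693 = 1.7364311
Cp = (USL - LSL)/(6*sigma) = (95.1 - 80.3)/(6*1.7364311) = 1.4205
Cpu = (95.1 - 86.41)/(3*1.7364311) = 1.6682
Cpl = (86.41 - 80.3)/(3*1.7364311) = 1.1729
Cpk = min(Cpu, Cpl) = 1.1729

1.1729


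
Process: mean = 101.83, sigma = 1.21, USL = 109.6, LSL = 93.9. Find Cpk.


Cpu = (USL - mean) / (3*sigma) = (109.6 - 101.83) / (3*1.21) = 2.1405
Cpl = (mean - LSL) / (3*sigma) = (101.83 - 93.9) / (3*1.21) = 2.1846
Cpk = min(Cpu, Cpl) = 2.1405

2.1405


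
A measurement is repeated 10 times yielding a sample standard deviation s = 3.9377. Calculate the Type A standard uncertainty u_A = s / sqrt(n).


u_A = s / sqrt(n)
u_A = 3.9377 / sqrt(10)
u_A = 3.9377 / 3.1622777
u_A = 1.2452

1.2452


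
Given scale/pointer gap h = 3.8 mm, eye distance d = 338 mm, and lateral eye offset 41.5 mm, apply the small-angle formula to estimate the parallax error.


error = h * offset / d
= 3.8 * 41.5 / 338
= 0.4666

0.4666


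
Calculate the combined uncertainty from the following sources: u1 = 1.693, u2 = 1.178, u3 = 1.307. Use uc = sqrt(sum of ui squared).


uc = sqrt(1.693^2 + 1.178^2 + 1.307^2)
uc = sqrt(5.962182)
uc = 2.4418

2.4418


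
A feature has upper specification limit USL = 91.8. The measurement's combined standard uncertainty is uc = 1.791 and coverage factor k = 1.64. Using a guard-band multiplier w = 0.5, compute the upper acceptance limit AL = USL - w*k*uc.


U = k * uc = 1.64 * 1.791 = 2.93724
guard band g = w * U = 0.5 * 2.93724 = 1.46862
AL = USL - g = 91.8 - 1.46862
AL = 90.3314

90.3314


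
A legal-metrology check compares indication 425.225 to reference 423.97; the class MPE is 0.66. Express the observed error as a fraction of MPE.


e = indication - reference = 425.225 - 423.97 = 1.2550
|e| = 1.2550
ratio = |e| / MPE = 1.2550 / 0.66
ratio = 1.9015

1.9015


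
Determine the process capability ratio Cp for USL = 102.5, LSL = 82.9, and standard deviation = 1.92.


Cp = (USL - LSL) / (6 * sigma)
= (102.5 - 82.9) / (6 * 1.92)
= 19.6000 / 11.5200
= 1.7014

1.7014


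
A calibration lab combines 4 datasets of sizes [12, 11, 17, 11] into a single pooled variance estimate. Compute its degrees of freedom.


nu = sum_i (n_i - 1)
nu = ((12 - 1) + (11 - 1) + (17 - 1) + (11 - 1))
nu = 11 + 10 + 16 + 10
nu = 47

47


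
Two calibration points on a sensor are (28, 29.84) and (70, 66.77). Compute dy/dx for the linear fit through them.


slope = (y2 - y1) / (x2 - x1)
= (66.77 - 29.84) / (70 - 28)
= 36.9300 / 42
= 0.8793

0.8793


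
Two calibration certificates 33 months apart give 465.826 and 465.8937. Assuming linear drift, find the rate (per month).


rate = (v2 - v1) / months
= (465.8937 - 465.826) / 33
= 0.0677 / 33
= 0.0021

0.0021


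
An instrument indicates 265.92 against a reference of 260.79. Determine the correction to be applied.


Correction = standard - reading
= 260.79 - 265.92
= -5.1300

-5.1300


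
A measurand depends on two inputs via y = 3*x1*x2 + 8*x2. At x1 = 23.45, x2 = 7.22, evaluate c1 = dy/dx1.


y = 3*x1*x2 + 8*x2
dy/dx1 = 3*x2
Evaluate at x2 = 7.22: c1 = 3 * 7.22
c1 = 21.6600

21.6600


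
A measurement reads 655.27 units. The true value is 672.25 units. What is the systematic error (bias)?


Systematic error = measured - true
= 655.27 - 672.25
= -16.9800

-16.9800


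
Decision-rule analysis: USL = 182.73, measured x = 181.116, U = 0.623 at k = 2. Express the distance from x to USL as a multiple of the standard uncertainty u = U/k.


u = U / k = 0.623 / 2 = 0.3115
margin = |USL - x| = |182.73 - 181.116| = 1.614
z = margin / u = 1.614 / 0.3115
z = 5.1814

5.1814


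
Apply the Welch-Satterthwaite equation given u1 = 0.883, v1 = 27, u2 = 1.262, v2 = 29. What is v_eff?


uc = sqrt(u1^2 + u2^2) = sqrt(0.883^2 + 1.262^2) = 1.540238
v_eff = uc^4 / (u1^4/v1 + u2^4/v2)
= 1.540238^4 / (0.883^4/27 + 1.262^4/29)
= 5.6279643 / 0.1099814
v_eff = 51.1720

51.1720


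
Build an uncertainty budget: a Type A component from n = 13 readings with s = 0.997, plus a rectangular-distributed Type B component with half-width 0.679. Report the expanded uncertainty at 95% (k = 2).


u_A = s / sqrt(n) = 0.997 / sqrt(13) = 0.27651805
u_B = half_width / sqrt(3) = 0.679 / sqrt(3) = 0.39202083
uc = sqrt(u_A^2 + u_B^2) = sqrt(0.27651805^2 + 0.39202083^2) = 0.47973176
U = k * uc = 2 * 0.47973176
U = 0.9595

0.9595


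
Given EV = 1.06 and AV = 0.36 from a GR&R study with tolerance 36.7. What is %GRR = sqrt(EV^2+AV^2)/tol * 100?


GRR = sqrt(EV^2 + AV^2) = sqrt(1.06^2 + 0.36^2) = 1.1194642
%GRR = GRR / tol * 100 = 1.1194642 / 36.7 * 100
%GRR = 3.0503

3.0503


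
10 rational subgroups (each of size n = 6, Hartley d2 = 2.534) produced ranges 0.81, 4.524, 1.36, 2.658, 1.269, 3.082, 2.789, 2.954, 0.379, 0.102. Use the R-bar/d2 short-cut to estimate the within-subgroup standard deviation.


R_bar = (0.81 + 4.524 + 1.36 + 2.658 + 1.269 + 3.082 + 2.789 + 2.954 + 0.379 + 0.102) / 10
R_bar = 19.927 / 10 = 1.9927
sigma_hat = R_bar / d2 = 1.9927 / 2.534 = 0.7864

0.7864


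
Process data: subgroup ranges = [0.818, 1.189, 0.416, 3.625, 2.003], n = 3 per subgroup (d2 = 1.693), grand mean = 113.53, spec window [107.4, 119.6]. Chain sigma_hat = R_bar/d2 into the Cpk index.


R_bar = (0.818 + 1.189 + 0.416 + 3.625 + 2.003) / 5 = 1.6102
sigma = R_bar / d2 = 1.6102 / 1.693 = 0.95109273
Cp = (USL - LSL)/(6*sigma) = (119.6 - 107.4)/(6*0.95109273) = 2.1379
Cpu = (119.6 - 113.53)/(3*0.95109273) = 2.1274
Cpl = (113.53 - 107.4)/(3*0.95109273) = 2.1484
Cpk = min(Cpu, Cpl) = 2.1274

2.1274


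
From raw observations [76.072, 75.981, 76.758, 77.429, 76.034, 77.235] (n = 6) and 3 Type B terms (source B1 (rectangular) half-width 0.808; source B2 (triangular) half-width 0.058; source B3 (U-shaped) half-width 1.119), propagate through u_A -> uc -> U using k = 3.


mean = (76.072 + 75.981 + 76.758 + 77.429 + 76.034 + 77.235) / 6 = 76.58483333
s = sqrt(sum((x - mean)^2)/(n-1)) = 0.64751075
u_A = s / sqrt(n) = 0.64751075 / sqrt(6) = 0.26434516
u_B1 = 0.808 / sqrt(3) = 0.46649902
u_B2 = 0.058 / sqrt(6) = 0.023678401
u_B3 = 1.119 / sqrt(2) = 0.79125249
uc = sqrt(0.26434516^2 + 0.46649902^2 + 0.023678401^2 + 0.79125249^2) = 0.95610714
U = k * uc = 3 * 0.95610714
U = 2.8683

2.8683


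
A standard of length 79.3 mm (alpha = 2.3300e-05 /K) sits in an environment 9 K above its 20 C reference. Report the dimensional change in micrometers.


dL = L * alpha * dT
= 79.3 * 2.3300e-05 * 9
= 0.0166292 mm
dL_um = 0.0166292 * 1000 = 16.6292 um

16.6292


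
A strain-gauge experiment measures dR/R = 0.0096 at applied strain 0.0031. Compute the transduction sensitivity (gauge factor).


GF = (dR/R) / epsilon
= 0.0096 / 0.0031
= 3.0968

3.0968


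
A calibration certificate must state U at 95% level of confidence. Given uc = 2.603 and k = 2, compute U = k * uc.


U = k * uc
U = 2 * 2.603
U = 5.2060

5.2060


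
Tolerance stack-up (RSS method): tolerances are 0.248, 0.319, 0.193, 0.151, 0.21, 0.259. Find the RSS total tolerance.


RSS = sqrt(0.248^2 + 0.319^2 + 0.193^2 + 0.151^2 + 0.21^2 + 0.259^2)
= sqrt(0.334496)
= 0.5784

0.5784


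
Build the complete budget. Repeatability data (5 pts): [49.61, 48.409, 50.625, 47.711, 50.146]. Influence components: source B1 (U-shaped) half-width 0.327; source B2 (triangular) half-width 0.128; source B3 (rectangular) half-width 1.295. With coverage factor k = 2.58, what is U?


mean = (49.61 + 48.409 + 50.625 + 47.711 + 50.146) / 5 = 49.3002
s = sqrt(sum((x - mean)^2)/(n-1)) = 1.213079
u_A = s / sqrt(n) = 1.213079 / sqrt(5) = 0.54250542
u_B1 = 0.327 / sqrt(2) = 0.23122392
u_B2 = 0.128 / sqrt(6) = 0.052255781
u_B3 = 1.295 / sqrt(3) = 0.7476686
uc = sqrt(0.54250542^2 + 0.23122392^2 + 0.052255781^2 + 0.7476686^2) = 0.95368529
U = k * uc = 2.58 * 0.95368529
U = 2.4605

2.4605


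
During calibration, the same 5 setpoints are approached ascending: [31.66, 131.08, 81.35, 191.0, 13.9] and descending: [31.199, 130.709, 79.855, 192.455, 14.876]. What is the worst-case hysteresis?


|31.66 - 31.199| = 0.4610
|131.08 - 130.709| = 0.3710
|81.35 - 79.855| = 1.4950
|191.0 - 192.455| = 1.4550
|13.9 - 14.876| = 0.9760
hysteresis = max(diffs) = 1.4950

1.4950


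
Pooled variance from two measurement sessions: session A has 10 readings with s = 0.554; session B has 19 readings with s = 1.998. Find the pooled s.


s_p = sqrt(((n1-1)*s1^2 + (n2-1)*s2^2) / (n1+n2-2))
numerator = (10-1)*0.554^2 + (19-1)*1.998^2 = 2.762244 + 71.856072 = 74.618316
denominator = 10 + 19 - 2 = 27
s_p^2 = 74.618316 / 27 = 2.7636413
s_p = sqrt(2.7636413) = 1.6624

1.6624


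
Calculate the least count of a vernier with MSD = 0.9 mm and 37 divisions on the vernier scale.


LC = MSD / n_div
= 0.9 / 37
= 0.0243

0.0243


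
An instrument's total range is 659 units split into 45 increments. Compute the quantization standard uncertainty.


resolution = range / divisions
resolution = 659 / 45 = 14.644444
u_res = resolution / (2*sqrt(3))
u_res = 14.644444 / 3.4641016
u_res = 4.2275

4.2275


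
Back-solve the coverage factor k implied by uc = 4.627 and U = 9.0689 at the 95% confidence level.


k = U / uc
k = 9.0689 / 4.627
k = 1.96

1.96


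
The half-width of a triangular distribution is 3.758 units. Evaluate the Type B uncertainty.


u_B = half_width / sqrt(6)
u_B = 3.758 / 2.4494897
u_B = 1.5342

1.5342


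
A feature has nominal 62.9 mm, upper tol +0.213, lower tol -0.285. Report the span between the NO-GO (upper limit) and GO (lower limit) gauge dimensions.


GO = nominal - lower_tol (smallest hole = maximum material condition)
GO = 62.9 - 0.285 = 62.615
NO-GO = nominal + upper_tol (largest hole = least material condition)
NO-GO = 62.9 + 0.213 = 63.113
spread = NO-GO - GO = 63.113 - 62.615 = 0.4980

0.4980


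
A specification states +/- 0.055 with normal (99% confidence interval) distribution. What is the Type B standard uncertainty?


u_B = half_width / 2.576
u_B = 0.055 / 2.576
u_B = 0.0214

0.0214


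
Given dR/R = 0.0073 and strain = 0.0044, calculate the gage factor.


GF = (dR/R) / epsilon
= 0.0073 / 0.0044
= 1.6591

1.6591


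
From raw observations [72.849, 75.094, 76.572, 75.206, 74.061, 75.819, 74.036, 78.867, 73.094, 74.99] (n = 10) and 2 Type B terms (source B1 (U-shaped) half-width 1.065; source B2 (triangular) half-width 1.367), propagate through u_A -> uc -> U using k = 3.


mean = (72.849 + 75.094 + 76.572 + 75.206 + 74.061 + 75.819 + 74.036 + 78.867 + 73.094 + 74.99) / 10 = 75.0588
s = sqrt(sum((x - mean)^2)/(n-1)) = 1.7695915
u_A = s / sqrt(n) = 1.7695915 / sqrt(10) = 0.55959397
u_B1 = 1.065 / sqrt(2) = 0.75306872
u_B2 = 1.367 / sqrt(6) = 0.55807541
uc = sqrt(0.55959397^2 + 0.75306872^2 + 0.55807541^2) = 1.0916529
U = k * uc = 3 * 1.0916529
U = 3.2750

3.2750


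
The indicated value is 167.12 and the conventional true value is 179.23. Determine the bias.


Systematic error = measured - true
= 167.12 - 179.23
= -12.1100

-12.1100


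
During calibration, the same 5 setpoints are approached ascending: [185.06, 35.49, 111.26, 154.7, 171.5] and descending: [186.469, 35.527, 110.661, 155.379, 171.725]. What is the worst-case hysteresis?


|185.06 - 186.469| = 1.4090
|35.49 - 35.527| = 0.0370
|111.26 - 110.661| = 0.5990
|154.7 - 155.379| = 0.6790
|171.5 - 171.725| = 0.2250
hysteresis = max(diffs) = 1.4090

1.4090


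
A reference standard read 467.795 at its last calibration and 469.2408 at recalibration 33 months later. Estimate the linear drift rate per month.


rate = (v2 - v1) / months
= (469.2408 - 467.795) / 33
= 1.4458 / 33
= 0.0438

0.0438


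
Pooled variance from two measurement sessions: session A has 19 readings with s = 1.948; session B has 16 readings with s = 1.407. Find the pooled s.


s_p = sqrt(((n1-1)*s1^2 + (n2-1)*s2^2) / (n1+n2-2))
numerator = (19-1)*1.948^2 + (16-1)*1.407^2 = 68.304672 + 29.694735 = 97.999407
denominator = 19 + 16 - 2 = 33
s_p^2 = 97.999407 / 33 = 2.969679
s_p = sqrt(2.969679) = 1.7233

1.7233


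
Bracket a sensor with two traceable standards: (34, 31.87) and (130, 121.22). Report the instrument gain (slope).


slope = (y2 - y1) / (x2 - x1)
= (121.22 - 31.87) / (130 - 34)
= 89.3500 / 96
= 0.9307

0.9307


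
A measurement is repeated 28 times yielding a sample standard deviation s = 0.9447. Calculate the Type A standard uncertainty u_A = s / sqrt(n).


u_A = s / sqrt(n)
u_A = 0.9447 / sqrt(28)
u_A = 0.9447 / 5.2915026
u_A = 0.1785

0.1785


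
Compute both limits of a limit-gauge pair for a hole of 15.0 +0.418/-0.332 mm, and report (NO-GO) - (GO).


GO = nominal - lower_tol (smallest hole = maximum material condition)
GO = 15.0 - 0.332 = 14.668
NO-GO = nominal + upper_tol (largest hole = least material condition)
NO-GO = 15.0 + 0.418 = 15.418
spread = NO-GO - GO = 15.418 - 14.668 = 0.7500

0.7500


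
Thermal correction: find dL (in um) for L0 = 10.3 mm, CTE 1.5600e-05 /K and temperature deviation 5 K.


dL = L * alpha * dT
= 10.3 * 1.5600e-05 * 5
= 8.0340000e-04 mm
dL_um = 8.0340000e-04 * 1000 = 0.8034 um

0.8034


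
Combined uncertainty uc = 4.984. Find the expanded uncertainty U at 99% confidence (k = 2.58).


U = k * uc
U = 2.58 * 4.984
U = 12.8587

12.8587


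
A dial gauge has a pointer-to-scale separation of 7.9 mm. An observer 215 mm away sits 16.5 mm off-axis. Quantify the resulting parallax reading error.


error = h * offset / d
= 7.9 * 16.5 / 215
= 0.6063

0.6063


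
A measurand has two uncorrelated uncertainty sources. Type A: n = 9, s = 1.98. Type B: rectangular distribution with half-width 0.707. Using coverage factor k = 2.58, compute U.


u_A = s / sqrt(n) = 1.98 / sqrt(9) = 0.66
u_B = half_width / sqrt(3) = 0.707 / sqrt(3) = 0.40818664
uc = sqrt(u_A^2 + u_B^2) = sqrt(0.66^2 + 0.40818664^2) = 0.77602599
U = k * uc = 2.58 * 0.77602599
U = 2.0021

2.0021


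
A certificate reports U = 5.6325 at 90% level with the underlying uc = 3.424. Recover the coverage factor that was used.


k = U / uc
k = 5.6325 / 3.424
k = 1.645

1.645


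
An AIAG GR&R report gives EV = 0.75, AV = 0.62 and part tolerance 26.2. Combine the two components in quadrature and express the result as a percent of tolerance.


GRR = sqrt(EV^2 + AV^2) = sqrt(0.75^2 + 0.62^2) = 0.97308787
%GRR = GRR / tol * 100 = 0.97308787 / 26.2 * 100
%GRR = 3.7141

3.7141


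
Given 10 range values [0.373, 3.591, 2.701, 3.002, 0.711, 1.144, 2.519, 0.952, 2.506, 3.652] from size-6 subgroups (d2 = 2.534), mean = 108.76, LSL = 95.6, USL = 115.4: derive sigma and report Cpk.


R_bar = (0.373 + 3.591 + 2.701 + 3.002 + 0.711 + 1.144 + 2.519 + 0.952 + 2.506 + 3.652) / 10 = 2.1151
sigma = R_bar / d2 = 2.1151 / 2.534 = 0.83468824
Cp = (USL - LSL)/(6*sigma) = (115.4 - 95.6)/(6*0.83468824) = 3.9536
Cpu = (115.4 - 108.76)/(3*0.83468824) = 2.6517
Cpl = (108.76 - 95.6)/(3*0.83468824) = 5.2555
Cpk = min(Cpu, Cpl) = 2.6517

2.6517


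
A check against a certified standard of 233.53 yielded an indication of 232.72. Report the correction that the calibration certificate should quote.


Correction = standard - reading
= 233.53 - 232.72
= 0.8100

0.8100


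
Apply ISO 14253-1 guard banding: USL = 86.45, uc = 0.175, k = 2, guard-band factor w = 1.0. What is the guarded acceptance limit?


U = k * uc = 2 * 0.175 = 0.35
guard band g = w * U = 1.0 * 0.35 = 0.35
AL = USL - g = 86.45 - 0.35
AL = 86.1000

86.1000


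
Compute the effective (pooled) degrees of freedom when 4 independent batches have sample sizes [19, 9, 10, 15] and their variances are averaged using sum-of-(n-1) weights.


nu = sum_i (n_i - 1)
nu = ((19 - 1) + (9 - 1) + (10 - 1) + (15 - 1))
nu = 18 + 8 + 9 + 14
nu = 49

49


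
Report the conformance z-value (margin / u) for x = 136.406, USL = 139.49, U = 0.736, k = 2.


u = U / k = 0.736 / 2 = 0.368
margin = |USL - x| = |139.49 - 136.406| = 3.084
z = margin / u = 3.084 / 0.368
z = 8.3804

8.3804


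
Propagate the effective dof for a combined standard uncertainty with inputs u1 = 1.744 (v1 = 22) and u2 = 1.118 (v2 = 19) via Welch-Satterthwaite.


uc = sqrt(u1^2 + u2^2) = sqrt(1.744^2 + 1.118^2) = 2.0715839
v_eff = uc^4 / (u1^4/v1 + u2^4/v2)
= 2.0715839^4 / (1.744^4/22 + 1.118^4/19)
= 18.416628 / 0.50272417
v_eff = 36.6337

36.6337


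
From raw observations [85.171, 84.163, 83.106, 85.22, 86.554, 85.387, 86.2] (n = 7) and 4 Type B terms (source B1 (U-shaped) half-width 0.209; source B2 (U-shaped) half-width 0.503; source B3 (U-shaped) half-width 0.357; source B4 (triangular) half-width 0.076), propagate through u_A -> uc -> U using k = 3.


mean = (85.171 + 84.163 + 83.106 + 85.22 + 86.554 + 85.387 + 86.2) / 7 = 85.11442857
s = sqrt(sum((x - mean)^2)/(n-1)) = 1.1746257
u_A = s / sqrt(n) = 1.1746257 / sqrt(7) = 0.44396678
u_B1 = 0.209 / sqrt(2) = 0.14778532
u_B2 = 0.503 / sqrt(2) = 0.35567471
u_B3 = 0.357 / sqrt(2) = 0.25243712
u_B4 = 0.076 / sqrt(6) = 0.03102687
uc = sqrt(0.44396678^2 + 0.14778532^2 + 0.35567471^2 + 0.25243712^2 + 0.03102687^2) = 0.6404207
U = k * uc = 3 * 0.6404207
U = 1.9213

1.9213


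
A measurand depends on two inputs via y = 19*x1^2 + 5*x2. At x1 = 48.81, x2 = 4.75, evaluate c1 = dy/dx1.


y = 19*x1^2 + 5*x2
dy/dx1 = 2*19*x1
Evaluate at x1 = 48.81: c1 = 38 * 48.81
c1 = 1854.7800

1854.7800


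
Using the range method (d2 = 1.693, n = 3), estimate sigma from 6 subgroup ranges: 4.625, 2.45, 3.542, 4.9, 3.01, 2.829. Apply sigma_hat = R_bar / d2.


R_bar = (4.625 + 2.45 + 3.542 + 4.9 + 3.01 + 2.829) / 6
R_bar = 21.356 / 6 = 3.5593333
sigma_hat = R_bar / d2 = 3.5593333 / 1.693 = 2.1024

2.1024


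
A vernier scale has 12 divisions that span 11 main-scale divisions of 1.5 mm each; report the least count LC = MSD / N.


LC = MSD / n_div
= 1.5 / 12
= 0.1250

0.1250


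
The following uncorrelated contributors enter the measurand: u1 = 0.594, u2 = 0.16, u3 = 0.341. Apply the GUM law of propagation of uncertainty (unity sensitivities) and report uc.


uc = sqrt(0.594^2 + 0.16^2 + 0.341^2)
uc = sqrt(0.494717)
uc = 0.7034

0.7034


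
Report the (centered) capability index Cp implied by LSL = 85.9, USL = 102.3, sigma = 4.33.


Cp = (USL - LSL) / (6 * sigma)
= (102.3 - 85.9) / (6 * 4.33)
= 16.4000 / 25.9800
= 0.6313

0.6313


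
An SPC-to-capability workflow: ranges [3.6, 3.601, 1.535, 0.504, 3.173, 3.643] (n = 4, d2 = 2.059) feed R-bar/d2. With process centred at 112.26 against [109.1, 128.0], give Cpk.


R_bar = (3.6 + 3.601 + 1.535 + 0.504 + 3.173 + 3.643) / 6 = 2.676
sigma = R_bar / d2 = 2.676 / 2.059 = 1.29966
Cp = (USL - LSL)/(6*sigma) = (128.0 - 109.1)/(6*1.29966) = 2.4237
Cpu = (128.0 - 112.26)/(3*1.29966) = 4.0370
Cpl = (112.26 - 109.1)/(3*1.29966) = 0.8105
Cpk = min(Cpu, Cpl) = 0.8105

0.8105


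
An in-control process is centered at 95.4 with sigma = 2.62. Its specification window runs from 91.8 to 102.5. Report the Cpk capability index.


Cpu = (USL - mean) / (3*sigma) = (102.5 - 95.4) / (3*2.62) = 0.9033
Cpl = (mean - LSL) / (3*sigma) = (95.4 - 91.8) / (3*2.62) = 0.4580
Cpk = min(Cpu, Cpl) = 0.4580

0.4580


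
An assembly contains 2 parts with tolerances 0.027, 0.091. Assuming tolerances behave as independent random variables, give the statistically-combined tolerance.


RSS = sqrt(0.027^2 + 0.091^2)
= sqrt(0.00901)
= 0.0949

0.0949


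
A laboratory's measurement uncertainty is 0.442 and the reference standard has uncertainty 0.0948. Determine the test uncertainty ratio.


TUR = u_lab / u_ref
= 0.442 / 0.0948
= 4.6624

4.6624


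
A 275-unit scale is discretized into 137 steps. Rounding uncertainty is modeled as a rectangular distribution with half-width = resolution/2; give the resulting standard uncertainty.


resolution = range / divisions
resolution = 275 / 137 = 2.0072993
u_res = resolution / (2*sqrt(3))
u_res = 2.0072993 / 3.4641016
u_res = 0.5795

0.5795


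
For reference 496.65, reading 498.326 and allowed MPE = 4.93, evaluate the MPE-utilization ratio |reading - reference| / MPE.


e = indication - reference = 498.326 - 496.65 = 1.6760
|e| = 1.6760
ratio = |e| / MPE = 1.6760 / 4.93
ratio = 0.3400

0.3400


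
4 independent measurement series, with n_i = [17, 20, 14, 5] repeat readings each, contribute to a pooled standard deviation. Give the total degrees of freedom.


nu = sum_i (n_i - 1)
nu = ((17 - 1) + (20 - 1) + (14 - 1) + (5 - 1))
nu = 16 + 19 + 13 + 4
nu = 52

52


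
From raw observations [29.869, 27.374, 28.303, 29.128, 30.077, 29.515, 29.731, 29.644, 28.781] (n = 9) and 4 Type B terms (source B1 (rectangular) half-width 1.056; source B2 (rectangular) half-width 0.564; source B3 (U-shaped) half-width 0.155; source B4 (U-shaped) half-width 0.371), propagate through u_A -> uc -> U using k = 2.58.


mean = (29.869 + 27.374 + 28.303 + 29.128 + 30.077 + 29.515 + 29.731 + 29.644 + 28.781) / 9 = 29.158
s = sqrt(sum((x - mean)^2)/(n-1)) = 0.87312413
u_A = s / sqrt(n) = 0.87312413 / sqrt(9) = 0.29104138
u_B1 = 1.056 / sqrt(3) = 0.60968188
u_B2 = 0.564 / sqrt(3) = 0.32562555
u_B3 = 0.155 / sqrt(2) = 0.10960155
u_B4 = 0.371 / sqrt(2) = 0.26233662
uc = sqrt(0.29104138^2 + 0.60968188^2 + 0.32562555^2 + 0.10960155^2 + 0.26233662^2) = 0.80204868
U = k * uc = 2.58 * 0.80204868
U = 2.0693

2.0693


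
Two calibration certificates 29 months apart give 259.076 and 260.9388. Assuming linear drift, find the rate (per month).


rate = (v2 - v1) / months
= (260.9388 - 259.076) / 29
= 1.8628 / 29
= 0.0642

0.0642


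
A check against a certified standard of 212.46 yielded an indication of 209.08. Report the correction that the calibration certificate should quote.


Correction = standard - reading
= 212.46 - 209.08
= 3.3800

3.3800


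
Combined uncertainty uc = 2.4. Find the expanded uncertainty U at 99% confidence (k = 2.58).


U = k * uc
U = 2.58 * 2.4
U = 6.1920

6.1920


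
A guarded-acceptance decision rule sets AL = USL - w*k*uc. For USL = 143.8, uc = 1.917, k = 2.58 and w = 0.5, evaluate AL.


U = k * uc = 2.58 * 1.917 = 4.94586
guard band g = w * U = 0.5 * 4.94586 = 2.47293
AL = USL - g = 143.8 - 2.47293
AL = 141.3271

141.3271


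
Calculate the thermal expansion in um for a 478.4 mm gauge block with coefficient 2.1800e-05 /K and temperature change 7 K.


dL = L * alpha * dT
= 478.4 * 2.1800e-05 * 7
= 0.0730038 mm
dL_um = 0.0730038 * 1000 = 73.0038 um

73.0038


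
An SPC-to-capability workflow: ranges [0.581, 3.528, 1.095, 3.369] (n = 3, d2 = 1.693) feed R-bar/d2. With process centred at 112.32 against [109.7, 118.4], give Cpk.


R_bar = (0.581 + 3.528 + 1.095 + 3.369) / 4 = 2.14325
sigma = R_bar / d2 = 2.14325 / 1.693 = 1.265948
Cp = (USL - LSL)/(6*sigma) = (118.4 - 109.7)/(6*1.265948) = 1.1454
Cpu = (118.4 - 112.32)/(3*1.265948) = 1.6009
Cpl = (112.32 - 109.7)/(3*1.265948) = 0.6899
Cpk = min(Cpu, Cpl) = 0.6899

0.6899


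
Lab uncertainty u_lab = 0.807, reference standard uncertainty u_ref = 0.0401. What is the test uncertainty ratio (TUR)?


TUR = u_lab / u_ref
= 0.807 / 0.0401
= 20.1247

20.1247


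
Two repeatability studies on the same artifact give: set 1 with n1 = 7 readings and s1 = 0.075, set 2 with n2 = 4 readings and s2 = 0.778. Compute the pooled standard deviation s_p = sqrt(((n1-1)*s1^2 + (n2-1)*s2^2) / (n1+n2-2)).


s_p = sqrt(((n1-1)*s1^2 + (n2-1)*s2^2) / (n1+n2-2))
numerator = (7-1)*0.075^2 + (4-1)*0.778^2 = 0.03375 + 1.815852 = 1.849602
denominator = 7 + 4 - 2 = 9
s_p^2 = 1.849602 / 9 = 0.20551133
s_p = sqrt(0.20551133) = 0.4533

0.4533


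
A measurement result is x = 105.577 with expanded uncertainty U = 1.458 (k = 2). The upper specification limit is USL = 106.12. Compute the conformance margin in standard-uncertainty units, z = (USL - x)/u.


u = U / k = 1.458 / 2 = 0.729
margin = |USL - x| = |106.12 - 105.577| = 0.543
z = margin / u = 0.543 / 0.729
z = 0.7449

0.7449


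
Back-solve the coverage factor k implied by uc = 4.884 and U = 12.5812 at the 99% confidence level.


k = U / uc
k = 12.5812 / 4.884
k = 2.576

2.576


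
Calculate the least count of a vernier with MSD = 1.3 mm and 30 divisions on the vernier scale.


LC = MSD / n_div
= 1.3 / 30
= 0.0433

0.0433


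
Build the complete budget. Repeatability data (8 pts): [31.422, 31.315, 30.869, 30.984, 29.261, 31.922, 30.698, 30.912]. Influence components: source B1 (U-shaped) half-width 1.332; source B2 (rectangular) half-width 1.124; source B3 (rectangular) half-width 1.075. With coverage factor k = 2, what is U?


mean = (31.422 + 31.315 + 30.869 + 30.984 + 29.261 + 31.922 + 30.698 + 30.912) / 8 = 30.922875
s = sqrt(sum((x - mean)^2)/(n-1)) = 0.7764657
u_A = s / sqrt(n) = 0.7764657 / sqrt(8) = 0.27452208
u_B1 = 1.332 / sqrt(2) = 0.94186623
u_B2 = 1.124 / sqrt(3) = 0.6489417
u_B3 = 1.075 / sqrt(3) = 0.62065154
uc = sqrt(0.27452208^2 + 0.94186623^2 + 0.6489417^2 + 0.62065154^2) = 1.3299654
U = k * uc = 2 * 1.3299654
U = 2.6599

2.6599


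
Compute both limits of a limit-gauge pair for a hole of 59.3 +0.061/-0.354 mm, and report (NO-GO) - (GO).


GO = nominal - lower_tol (smallest hole = maximum material condition)
GO = 59.3 - 0.354 = 58.946
NO-GO = nominal + upper_tol (largest hole = least material condition)
NO-GO = 59.3 + 0.061 = 59.361
spread = NO-GO - GO = 59.361 - 58.946 = 0.4150

0.4150


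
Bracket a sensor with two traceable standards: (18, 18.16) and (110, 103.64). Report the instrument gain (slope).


slope = (y2 - y1) / (x2 - x1)
= (103.64 - 18.16) / (110 - 18)
= 85.4800 / 92
= 0.9291

0.9291


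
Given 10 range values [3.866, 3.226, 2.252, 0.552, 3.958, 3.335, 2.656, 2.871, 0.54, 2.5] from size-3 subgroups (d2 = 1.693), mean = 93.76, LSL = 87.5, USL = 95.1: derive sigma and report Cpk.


R_bar = (3.866 + 3.226 + 2.252 + 0.552 + 3.958 + 3.335 + 2.656 + 2.871 + 0.54 + 2.5) / 10 = 2.5756
sigma = R_bar / d2 = 2.5756 / 1.693 = 1.5213231
Cp = (USL - LSL)/(6*sigma) = (95.1 - 87.5)/(6*1.5213231) = 0.8326
Cpu = (95.1 - 93.76)/(3*1.5213231) = 0.2936
Cpl = (93.76 - 87.5)/(3*1.5213231) = 1.3716
Cpk = min(Cpu, Cpl) = 0.2936

0.2936


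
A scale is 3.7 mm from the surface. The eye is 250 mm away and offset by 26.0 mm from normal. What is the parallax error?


error = h * offset / d
= 3.7 * 26.0 / 250
= 0.3848

0.3848


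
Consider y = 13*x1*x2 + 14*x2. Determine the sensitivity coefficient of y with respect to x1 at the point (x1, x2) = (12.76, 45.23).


y = 13*x1*x2 + 14*x2
dy/dx1 = 13*x2
Evaluate at x2 = 45.23: c1 = 13 * 45.23
c1 = 587.9900

587.9900


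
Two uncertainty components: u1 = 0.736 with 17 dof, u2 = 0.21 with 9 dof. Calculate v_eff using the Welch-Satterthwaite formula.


uc = sqrt(u1^2 + u2^2) = sqrt(0.736^2 + 0.21^2) = 0.76537311
v_eff = uc^4 / (u1^4/v1 + u2^4/v2)
= 0.76537311^4 / (0.736^4/17 + 0.21^4/9)
= 0.34315695 / 0.017476946
v_eff = 19.6348

19.6348


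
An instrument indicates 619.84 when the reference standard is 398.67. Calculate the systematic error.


Systematic error = measured - true
= 619.84 - 398.67
= 221.1700

221.1700


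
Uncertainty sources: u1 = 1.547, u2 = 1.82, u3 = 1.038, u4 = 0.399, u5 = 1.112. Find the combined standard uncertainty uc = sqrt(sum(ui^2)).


uc = sqrt(1.547^2 + 1.82^2 + 1.038^2 + 0.399^2 + 1.112^2)
uc = sqrt(8.178798)
uc = 2.8599

2.8599


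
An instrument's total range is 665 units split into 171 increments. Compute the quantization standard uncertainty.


resolution = range / divisions
resolution = 665 / 171 = 3.8888889
u_res = resolution / (2*sqrt(3))
u_res = 3.8888889 / 3.4641016
u_res = 1.1226

1.1226


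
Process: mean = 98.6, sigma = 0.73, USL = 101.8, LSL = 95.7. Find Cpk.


Cpu = (USL - mean) / (3*sigma) = (101.8 - 98.6) / (3*0.73) = 1.4612
Cpl = (mean - LSL) / (3*sigma) = (98.6 - 95.7) / (3*0.73) = 1.3242
Cpk = min(Cpu, Cpl) = 1.3242

1.3242


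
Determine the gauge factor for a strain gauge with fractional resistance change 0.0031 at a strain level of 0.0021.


GF = (dR/R) / epsilon
= 0.0031 / 0.0021
= 1.4762

1.4762


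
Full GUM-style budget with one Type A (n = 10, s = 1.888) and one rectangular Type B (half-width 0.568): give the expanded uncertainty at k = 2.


u_A = s / sqrt(n) = 1.888 / sqrt(10) = 0.59703802
u_B = half_width / sqrt(3) = 0.568 / sqrt(3) = 0.32793495
uc = sqrt(u_A^2 + u_B^2) = sqrt(0.59703802^2 + 0.32793495^2) = 0.68117232
U = k * uc = 2 * 0.68117232
U = 1.3623

1.3623


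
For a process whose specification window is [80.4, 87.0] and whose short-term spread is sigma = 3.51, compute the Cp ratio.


Cp = (USL - LSL) / (6 * sigma)
= (87.0 - 80.4) / (6 * 3.51)
= 6.6000 / 21.0600
= 0.3134

0.3134


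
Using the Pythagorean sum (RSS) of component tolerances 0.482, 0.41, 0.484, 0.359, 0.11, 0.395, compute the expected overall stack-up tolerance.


RSS = sqrt(0.482^2 + 0.41^2 + 0.484^2 + 0.359^2 + 0.11^2 + 0.395^2)
= sqrt(0.931686)
= 0.9652

0.9652


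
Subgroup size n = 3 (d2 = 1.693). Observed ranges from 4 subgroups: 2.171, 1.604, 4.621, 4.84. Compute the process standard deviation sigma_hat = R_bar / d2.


R_bar = (2.171 + 1.604 + 4.621 + 4.84) / 4
R_bar = 13.236 / 4 = 3.309
sigma_hat = R_bar / d2 = 3.309 / 1.693 = 1.9545

1.9545


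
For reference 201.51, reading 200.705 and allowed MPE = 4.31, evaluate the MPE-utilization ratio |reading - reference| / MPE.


e = indication - reference = 200.705 - 201.51 = -0.8050
|e| = 0.8050
ratio = |e| / MPE = 0.8050 / 4.31
ratio = 0.1868

0.1868


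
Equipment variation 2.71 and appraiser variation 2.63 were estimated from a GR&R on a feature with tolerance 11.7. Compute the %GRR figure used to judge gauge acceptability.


GRR = sqrt(EV^2 + AV^2) = sqrt(2.71^2 + 2.63^2) = 3.7763739
%GRR = GRR / tol * 100 = 3.7763739 / 11.7 * 100
%GRR = 32.2767

32.2767


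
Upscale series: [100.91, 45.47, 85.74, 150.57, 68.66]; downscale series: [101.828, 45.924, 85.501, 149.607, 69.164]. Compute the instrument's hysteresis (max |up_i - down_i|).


|100.91 - 101.828| = 0.9180
|45.47 - 45.924| = 0.4540
|85.74 - 85.501| = 0.2390
|150.57 - 149.607| = 0.9630
|68.66 - 69.164| = 0.5040
hysteresis = max(diffs) = 0.9630

0.9630


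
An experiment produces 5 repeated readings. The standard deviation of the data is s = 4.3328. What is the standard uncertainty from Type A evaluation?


u_A = s / sqrt(n)
u_A = 4.3328 / sqrt(5)
u_A = 4.3328 / 2.236068
u_A = 1.9377

1.9377


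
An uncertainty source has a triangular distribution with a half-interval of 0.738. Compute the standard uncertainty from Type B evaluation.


u_B = half_width / sqrt(6)
u_B = 0.738 / 2.4494897
u_B = 0.3013

0.3013


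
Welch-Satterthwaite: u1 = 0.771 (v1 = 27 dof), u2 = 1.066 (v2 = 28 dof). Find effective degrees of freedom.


uc = sqrt(u1^2 + u2^2) = sqrt(0.771^2 + 1.066^2) = 1.3155976
v_eff = uc^4 / (u1^4/v1 + u2^4/v2)
= 1.3155976^4 / (0.771^4/27 + 1.066^4/28)
= 2.9956584 / 0.059205445
v_eff = 50.5977

50.5977


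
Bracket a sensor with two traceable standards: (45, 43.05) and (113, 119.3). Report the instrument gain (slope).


slope = (y2 - y1) / (x2 - x1)
= (119.3 - 43.05) / (113 - 45)
= 76.2500 / 68
= 1.1213

1.1213


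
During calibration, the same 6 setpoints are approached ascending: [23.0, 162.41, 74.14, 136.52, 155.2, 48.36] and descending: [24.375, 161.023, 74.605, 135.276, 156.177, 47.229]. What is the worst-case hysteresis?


|23.0 - 24.375| = 1.3750
|162.41 - 161.023| = 1.3870
|74.14 - 74.605| = 0.4650
|136.52 - 135.276| = 1.2440
|155.2 - 156.177| = 0.9770
|48.36 - 47.229| = 1.1310
hysteresis = max(diffs) = 1.3870

1.3870


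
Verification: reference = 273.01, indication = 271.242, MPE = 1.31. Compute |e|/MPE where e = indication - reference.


e = indication - reference = 271.242 - 273.01 = -1.7680
|e| = 1.7680
ratio = |e| / MPE = 1.7680 / 1.31
ratio = 1.3496

1.3496


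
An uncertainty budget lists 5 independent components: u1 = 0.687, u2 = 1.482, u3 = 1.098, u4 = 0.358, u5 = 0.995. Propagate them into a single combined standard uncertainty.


uc = sqrt(0.687^2 + 1.482^2 + 1.098^2 + 0.358^2 + 0.995^2)
uc = sqrt(4.992086)
uc = 2.2343

2.2343


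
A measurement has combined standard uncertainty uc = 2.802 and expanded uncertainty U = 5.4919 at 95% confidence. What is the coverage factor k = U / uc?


k = U / uc
k = 5.4919 / 2.802
k = 1.96

1.96


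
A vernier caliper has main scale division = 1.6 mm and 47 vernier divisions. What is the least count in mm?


LC = MSD / n_div
= 1.6 / 47
= 0.0340

0.0340


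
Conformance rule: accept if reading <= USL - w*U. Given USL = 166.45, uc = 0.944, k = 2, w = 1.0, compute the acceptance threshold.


U = k * uc = 2 * 0.944 = 1.888
guard band g = w * U = 1.0 * 1.888 = 1.888
AL = USL - g = 166.45 - 1.888
AL = 164.5620

164.5620


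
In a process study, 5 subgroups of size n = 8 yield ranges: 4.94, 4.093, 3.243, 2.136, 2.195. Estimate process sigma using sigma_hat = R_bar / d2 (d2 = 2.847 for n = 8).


R_bar = (4.94 + 4.093 + 3.243 + 2.136 + 2.195) / 5
R_bar = 16.607 / 5 = 3.3214
sigma_hat = R_bar / d2 = 3.3214 / 2.847 = 1.1666

1.1666


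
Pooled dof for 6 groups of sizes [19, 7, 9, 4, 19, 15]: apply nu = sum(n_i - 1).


nu = sum_i (n_i - 1)
nu = ((19 - 1) + (7 - 1) + (9 - 1) + (4 - 1) + (19 - 1) + (15 - 1))
nu = 18 + 6 + 8 + 3 + 18 + 14
nu = 67

67


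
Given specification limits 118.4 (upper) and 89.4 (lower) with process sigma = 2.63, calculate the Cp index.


Cp = (USL - LSL) / (6 * sigma)
= (118.4 - 89.4) / (6 * 2.63)
= 29.0000 / 15.7800
= 1.8378

1.8378


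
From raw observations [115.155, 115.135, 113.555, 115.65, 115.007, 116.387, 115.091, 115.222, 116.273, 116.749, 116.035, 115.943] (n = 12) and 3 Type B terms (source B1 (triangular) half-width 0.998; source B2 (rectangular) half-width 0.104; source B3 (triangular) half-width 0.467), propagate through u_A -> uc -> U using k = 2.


mean = (115.155 + 115.135 + 113.555 + 115.65 + 115.007 + 116.387 + 115.091 + 115.222 + 116.273 + 116.749 + 116.035 + 115.943) / 12 = 115.5168333
s = sqrt(sum((x - mean)^2)/(n-1)) = 0.85113623
u_A = s / sqrt(n) = 0.85113623 / sqrt(12) = 0.24570187
u_B1 = 0.998 / sqrt(6) = 0.40743179
u_B2 = 0.104 / sqrt(3) = 0.060044428
u_B3 = 0.467 / sqrt(6) = 0.19065195
uc = sqrt(0.24570187^2 + 0.40743179^2 + 0.060044428^2 + 0.19065195^2) = 0.51606547
U = k * uc = 2 * 0.51606547
U = 1.0321

1.0321


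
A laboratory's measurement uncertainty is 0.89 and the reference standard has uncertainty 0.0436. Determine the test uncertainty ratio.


TUR = u_lab / u_ref
= 0.89 / 0.0436
= 20.4128

20.4128


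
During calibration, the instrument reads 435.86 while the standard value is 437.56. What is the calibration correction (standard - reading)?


Correction = standard - reading
= 437.56 - 435.86
= 1.7000

1.7000


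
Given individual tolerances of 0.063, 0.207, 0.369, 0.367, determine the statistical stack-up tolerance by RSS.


RSS = sqrt(0.063^2 + 0.207^2 + 0.369^2 + 0.367^2)
= sqrt(0.317668)
= 0.5636

0.5636


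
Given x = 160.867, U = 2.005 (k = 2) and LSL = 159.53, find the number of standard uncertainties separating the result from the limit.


u = U / k = 2.005 / 2 = 1.0025
margin = |LSL - x| = |159.53 - 160.867| = 1.337
z = margin / u = 1.337 / 1.0025
z = 1.3337

1.3337


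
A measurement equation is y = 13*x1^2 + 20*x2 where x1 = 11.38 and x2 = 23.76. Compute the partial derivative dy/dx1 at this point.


y = 13*x1^2 + 20*x2
dy/dx1 = 2*13*x1
Evaluate at x1 = 11.38: c1 = 26 * 11.38
c1 = 295.8800

295.8800


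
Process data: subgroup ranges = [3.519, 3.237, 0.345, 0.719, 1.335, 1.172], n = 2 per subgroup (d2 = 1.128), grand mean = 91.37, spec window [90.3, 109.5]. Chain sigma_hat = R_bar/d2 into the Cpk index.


R_bar = (3.519 + 3.237 + 0.345 + 0.719 + 1.335 + 1.172) / 6 = 1.7211667
sigma = R_bar / d2 = 1.7211667 / 1.128 = 1.525857
Cp = (USL - LSL)/(6*sigma) = (109.5 - 90.3)/(6*1.525857) = 2.0972
Cpu = (109.5 - 91.37)/(3*1.525857) = 3.9606
Cpl = (91.37 - 90.3)/(3*1.525857) = 0.2337
Cpk = min(Cpu, Cpl) = 0.2337

0.2337


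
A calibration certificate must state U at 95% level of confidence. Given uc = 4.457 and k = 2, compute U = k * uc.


U = k * uc
U = 2 * 4.457
U = 8.9140

8.9140


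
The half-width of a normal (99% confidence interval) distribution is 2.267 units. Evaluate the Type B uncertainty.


u_B = half_width / 2.576
u_B = 2.267 / 2.576
u_B = 0.8800

0.8800


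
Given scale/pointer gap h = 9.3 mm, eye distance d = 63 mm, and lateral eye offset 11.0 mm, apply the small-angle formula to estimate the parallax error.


error = h * offset / d
= 9.3 * 11.0 / 63
= 1.6238

1.6238


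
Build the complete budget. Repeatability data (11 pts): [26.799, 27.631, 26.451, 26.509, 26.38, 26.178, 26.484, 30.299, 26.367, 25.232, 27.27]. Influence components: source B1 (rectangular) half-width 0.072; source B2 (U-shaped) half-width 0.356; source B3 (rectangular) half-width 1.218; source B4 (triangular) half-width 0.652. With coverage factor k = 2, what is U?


mean = (26.799 + 27.631 + 26.451 + 26.509 + 26.38 + 26.178 + 26.484 + 30.299 + 26.367 + 25.232 + 27.27) / 11 = 26.87272727
s = sqrt(sum((x - mean)^2)/(n-1)) = 1.2888761
u_A = s / sqrt(n) = 1.2888761 / sqrt(11) = 0.38861077
u_B1 = 0.072 / sqrt(3) = 0.041569219
u_B2 = 0.356 / sqrt(2) = 0.25173001
u_B3 = 1.218 / sqrt(3) = 0.70321263
u_B4 = 0.652 / sqrt(6) = 0.26617789
uc = sqrt(0.38861077^2 + 0.041569219^2 + 0.25173001^2 + 0.70321263^2 + 0.26617789^2) = 0.88400962
U = k * uc = 2 * 0.88400962
U = 1.7680

1.7680


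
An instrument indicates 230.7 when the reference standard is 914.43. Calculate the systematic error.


Systematic error = measured - true
= 230.7 - 914.43
= -683.7300

-683.7300


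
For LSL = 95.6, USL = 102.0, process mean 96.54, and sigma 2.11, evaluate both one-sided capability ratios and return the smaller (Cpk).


Cpu = (USL - mean) / (3*sigma) = (102.0 - 96.54) / (3*2.11) = 0.8626
Cpl = (mean - LSL) / (3*sigma) = (96.54 - 95.6) / (3*2.11) = 0.1485
Cpk = min(Cpu, Cpl) = 0.1485

0.1485


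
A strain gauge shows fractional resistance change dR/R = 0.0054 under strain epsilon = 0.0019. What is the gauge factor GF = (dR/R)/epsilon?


GF = (dR/R) / epsilon
= 0.0054 / 0.0019
= 2.8421

2.8421


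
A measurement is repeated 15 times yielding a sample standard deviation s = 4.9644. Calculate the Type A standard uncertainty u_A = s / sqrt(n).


u_A = s / sqrt(n)
u_A = 4.9644 / sqrt(15)
u_A = 4.9644 / 3.8729833
u_A = 1.2818

1.2818


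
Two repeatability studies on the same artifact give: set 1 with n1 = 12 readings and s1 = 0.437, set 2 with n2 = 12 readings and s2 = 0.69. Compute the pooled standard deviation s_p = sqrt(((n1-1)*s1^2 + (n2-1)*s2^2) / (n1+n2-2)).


s_p = sqrt(((n1-1)*s1^2 + (n2-1)*s2^2) / (n1+n2-2))
numerator = (12-1)*0.437^2 + (12-1)*0.69^2 = 2.100659 + 5.2371 = 7.337759
denominator = 12 + 12 - 2 = 22
s_p^2 = 7.337759 / 22 = 0.3335345
s_p = sqrt(0.3335345) = 0.5775

0.5775


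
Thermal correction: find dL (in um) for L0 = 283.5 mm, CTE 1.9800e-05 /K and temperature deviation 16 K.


dL = L * alpha * dT
= 283.5 * 1.9800e-05 * 16
= 0.0898128 mm
dL_um = 0.0898128 * 1000 = 89.8128 um

89.8128


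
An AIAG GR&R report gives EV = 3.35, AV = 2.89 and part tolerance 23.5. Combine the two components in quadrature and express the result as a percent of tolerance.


GRR = sqrt(EV^2 + AV^2) = sqrt(3.35^2 + 2.89^2) = 4.4243192
%GRR = GRR / tol * 100 = 4.4243192 / 23.5 * 100
%GRR = 18.8269

18.8269


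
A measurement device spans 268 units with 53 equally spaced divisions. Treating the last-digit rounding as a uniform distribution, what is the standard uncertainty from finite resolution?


resolution = range / divisions
resolution = 268 / 53 = 5.0566038
u_res = resolution / (2*sqrt(3))
u_res = 5.0566038 / 3.4641016
u_res = 1.4597

1.4597
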